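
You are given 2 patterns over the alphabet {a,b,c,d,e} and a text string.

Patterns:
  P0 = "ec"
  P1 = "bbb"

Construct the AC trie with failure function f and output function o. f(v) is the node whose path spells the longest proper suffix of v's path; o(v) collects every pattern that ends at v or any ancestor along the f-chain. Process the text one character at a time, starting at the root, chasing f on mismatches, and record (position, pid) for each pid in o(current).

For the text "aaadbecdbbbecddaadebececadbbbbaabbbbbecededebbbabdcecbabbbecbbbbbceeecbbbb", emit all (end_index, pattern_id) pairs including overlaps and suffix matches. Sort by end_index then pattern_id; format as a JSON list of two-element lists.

Build:
Trie (insert patterns):
  n0 'ε': b→3 e→1
  n1 'e': c→2
  n2 'ec': ·  [P0 ends]
  n3 'b': b→4
  n4 'bb': b→5
  n5 'bbb': ·  [P1 ends]

BFS fail/out derivation:
  fail(1) 'e': from fail(0)=0 chase 'e': 0 ⇒ 0;  out=∅∪out(0)=∅
  fail(3) 'b': from fail(0)=0 chase 'b': 0 ⇒ 0;  out=∅∪out(0)=∅
  fail(2) 'ec': from fail(1)=0 chase 'c': 0 ⇒ 0;  out={0}∪out(0)={0}
  fail(4) 'bb': from fail(3)=0 chase 'b': 0 ⇒ 3;  out=∅∪out(3)=∅
  fail(5) 'bbb': from fail(4)=3 chase 'b': 3 ⇒ 4;  out={1}∪out(4)={1}

Text stream:
i=0 'a': node 0→0
i=1 'a': node 0→0
i=2 'a': node 0→0
i=3 'd': node 0→0
i=4 'b': node 0→3
i=5 'e': node 3→1 (fail-walked)
i=6 'c': node 1→2  emit P0@[5:6]
i=7 'd': node 2→0 (fail-walked)
i=8 'b': node 0→3
i=9 'b': node 3→4
i=10 'b': node 4→5  emit P1@[8:10]
i=11 'e': node 5→1 (fail-walked)
i=12 'c': node 1→2  emit P0@[11:12]
i=13 'd': node 2→0 (fail-walked)
i=14 'd': node 0→0
i=15 'a': node 0→0
i=16 'a': node 0→0
i=17 'd': node 0→0
i=18 'e': node 0→1
i=19 'b': node 1→3 (fail-walked)
i=20 'e': node 3→1 (fail-walked)
i=21 'c': node 1→2  emit P0@[20:21]
i=22 'e': node 2→1 (fail-walked)
i=23 'c': node 1→2  emit P0@[22:23]
i=24 'a': node 2→0 (fail-walked)
i=25 'd': node 0→0
i=26 'b': node 0→3
i=27 'b': node 3→4
i=28 'b': node 4→5  emit P1@[26:28]
i=29 'b': node 5→5 (fail-walked)  emit P1@[27:29]
i=30 'a': node 5→0 (fail-walked)
i=31 'a': node 0→0
i=32 'b': node 0→3
i=33 'b': node 3→4
i=34 'b': node 4→5  emit P1@[32:34]
i=35 'b': node 5→5 (fail-walked)  emit P1@[33:35]
i=36 'b': node 5→5 (fail-walked)  emit P1@[34:36]
i=37 'e': node 5→1 (fail-walked)
i=38 'c': node 1→2  emit P0@[37:38]
i=39 'e': node 2→1 (fail-walked)
i=40 'd': node 1→0 (fail-walked)
i=41 'e': node 0→1
i=42 'd': node 1→0 (fail-walked)
i=43 'e': node 0→1
i=44 'b': node 1→3 (fail-walked)
i=45 'b': node 3→4
i=46 'b': node 4→5  emit P1@[44:46]
i=47 'a': node 5→0 (fail-walked)
i=48 'b': node 0→3
i=49 'd': node 3→0 (fail-walked)
i=50 'c': node 0→0
i=51 'e': node 0→1
i=52 'c': node 1→2  emit P0@[51:52]
i=53 'b': node 2→3 (fail-walked)
i=54 'a': node 3→0 (fail-walked)
i=55 'b': node 0→3
i=56 'b': node 3→4
i=57 'b': node 4→5  emit P1@[55:57]
i=58 'e': node 5→1 (fail-walked)
i=59 'c': node 1→2  emit P0@[58:59]
i=60 'b': node 2→3 (fail-walked)
i=61 'b': node 3→4
i=62 'b': node 4→5  emit P1@[60:62]
i=63 'b': node 5→5 (fail-walked)  emit P1@[61:63]
i=64 'b': node 5→5 (fail-walked)  emit P1@[62:64]
i=65 'c': node 5→0 (fail-walked)
i=66 'e': node 0→1
i=67 'e': node 1→1 (fail-walked)
i=68 'e': node 1→1 (fail-walked)
i=69 'c': node 1→2  emit P0@[68:69]
i=70 'b': node 2→3 (fail-walked)
i=71 'b': node 3→4
i=72 'b': node 4→5  emit P1@[70:72]
i=73 'b': node 5→5 (fail-walked)  emit P1@[71:73]

Result: [[6,0],[10,1],[12,0],[21,0],[23,0],[28,1],[29,1],[34,1],[35,1],[36,1],[38,0],[46,1],[52,0],[57,1],[59,0],[62,1],[63,1],[64,1],[69,0],[72,1],[73,1]]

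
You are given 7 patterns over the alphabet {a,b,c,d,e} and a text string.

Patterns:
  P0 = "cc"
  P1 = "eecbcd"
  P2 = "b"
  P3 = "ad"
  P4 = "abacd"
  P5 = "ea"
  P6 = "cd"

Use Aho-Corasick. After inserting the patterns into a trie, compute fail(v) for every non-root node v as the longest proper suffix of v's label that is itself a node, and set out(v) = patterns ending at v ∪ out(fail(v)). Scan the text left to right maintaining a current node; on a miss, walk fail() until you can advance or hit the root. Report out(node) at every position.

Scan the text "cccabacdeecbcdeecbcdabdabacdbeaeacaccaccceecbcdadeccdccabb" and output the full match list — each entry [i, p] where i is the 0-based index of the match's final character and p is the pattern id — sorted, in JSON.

Build automaton:
Trie (insert patterns):
  n0 'ε': a→10 b→9 c→1 e→3
  n1 'c': c→2 d→17
  n2 'cc': ·  ←P0
  n3 'e': a→16 e→4
  n4 'ee': c→5
  n5 'eec': b→6
  n6 'eecb': c→7
  n7 'eecbc': d→8
  n8 'eecbcd': ·  ←P1
  n9 'b': ·  ←P2
  n10 'a': b→12 d→11
  n11 'ad': ·  ←P3
  n12 'ab': a→13
  n13 'aba': c→14
  n14 'abac': d→15
  n15 'abacd': ·  ←P4
  n16 'ea': ·  ←P5
  n17 'cd': ·  ←P6

BFS fail/out derivation:
  fail(1) 'c': from fail(0)=0 chase 'c': 0 ⇒ 0;  out=∅∪out(0)=∅
  fail(3) 'e': from fail(0)=0 chase 'e': 0 ⇒ 0;  out=∅∪out(0)=∅
  fail(9) 'b': from fail(0)=0 chase 'b': 0 ⇒ 0;  out={2}∪out(0)={2}
  fail(10) 'a': from fail(0)=0 chase 'a': 0 ⇒ 0;  out=∅∪out(0)=∅
  fail(2) 'cc': from fail(1)=0 chase 'c': 0 ⇒ 1;  out={0}∪out(1)={0}
  fail(4) 'ee': from fail(3)=0 chase 'e': 0 ⇒ 3;  out=∅∪out(3)=∅
  fail(11) 'ad': from fail(10)=0 chase 'd': 0 ⇒ 0;  out={3}∪out(0)={3}
  fail(12) 'ab': from fail(10)=0 chase 'b': 0 ⇒ 9;  out=∅∪out(9)={2}
  fail(16) 'ea': from fail(3)=0 chase 'a': 0 ⇒ 10;  out={5}∪out(10)={5}
  fail(17) 'cd': from fail(1)=0 chase 'd': 0 ⇒ 0;  out={6}∪out(0)={6}
  fail(5) 'eec': from fail(4)=3 chase 'c': 3→0 ⇒ 1;  out=∅∪out(1)=∅
  fail(13) 'aba': from fail(12)=9 chase 'a': 9→0 ⇒ 10;  out=∅∪out(10)=∅
  fail(6) 'eecb': from fail(5)=1 chase 'b': 1→0 ⇒ 9;  out=∅∪out(9)={2}
  fail(14) 'abac': from fail(13)=10 chase 'c': 10→0 ⇒ 1;  out=∅∪out(1)=∅
  fail(7) 'eecbc': from fail(6)=9 chase 'c': 9→0 ⇒ 1;  out=∅∪out(1)=∅
  fail(15) 'abacd': from fail(14)=1 chase 'd': 1 ⇒ 17;  out={4}∪out(17)={4,6}
  fail(8) 'eecbcd': from fail(7)=1 chase 'd': 1 ⇒ 17;  out={1}∪out(17)={1,6}

Scan:
i=0 'c': node 0→1
i=1 'c': node 1→2  emit P0@[0:1]
i=2 'c': node 2→2 ·f  emit P0@[1:2]
i=3 'a': node 2→10 ·f
i=4 'b': node 10→12  emit P2@[4:4]
i=5 'a': node 12→13
i=6 'c': node 13→14
i=7 'd': node 14→15  emit P4@[3:7],P6@[6:7]
i=8 'e': node 15→3 ·f
i=9 'e': node 3→4
i=10 'c': node 4→5
i=11 'b': node 5→6  emit P2@[11:11]
i=12 'c': node 6→7
i=13 'd': node 7→8  emit P1@[8:13],P6@[12:13]
i=14 'e': node 8→3 ·f
i=15 'e': node 3→4
i=16 'c': node 4→5
i=17 'b': node 5→6  emit P2@[17:17]
i=18 'c': node 6→7
i=19 'd': node 7→8  emit P1@[14:19],P6@[18:19]
i=20 'a': node 8→10 ·f
i=21 'b': node 10→12  emit P2@[21:21]
i=22 'd': node 12→0 ·f
i=23 'a': node 0→10
i=24 'b': node 10→12  emit P2@[24:24]
i=25 'a': node 12→13
i=26 'c': node 13→14
i=27 'd': node 14→15  emit P4@[23:27],P6@[26:27]
i=28 'b': node 15→9 ·f  emit P2@[28:28]
i=29 'e': node 9→3 ·f
i=30 'a': node 3→16  emit P5@[29:30]
i=31 'e': node 16→3 ·f
i=32 'a': node 3→16  emit P5@[31:32]
i=33 'c': node 16→1 ·f
i=34 'a': node 1→10 ·f
i=35 'c': node 10→1 ·f
i=36 'c': node 1→2  emit P0@[35:36]
i=37 'a': node 2→10 ·f
i=38 'c': node 10→1 ·f
i=39 'c': node 1→2  emit P0@[38:39]
i=40 'c': node 2→2 ·f  emit P0@[39:40]
i=41 'e': node 2→3 ·f
i=42 'e': node 3→4
i=43 'c': node 4→5
i=44 'b': node 5→6  emit P2@[44:44]
i=45 'c': node 6→7
i=46 'd': node 7→8  emit P1@[41:46],P6@[45:46]
i=47 'a': node 8→10 ·f
i=48 'd': node 10→11  emit P3@[47:48]
i=49 'e': node 11→3 ·f
i=50 'c': node 3→1 ·f
i=51 'c': node 1→2  emit P0@[50:51]
i=52 'd': node 2→17 ·f  emit P6@[51:52]
i=53 'c': node 17→1 ·f
i=54 'c': node 1→2  emit P0@[53:54]
i=55 'a': node 2→10 ·f
i=56 'b': node 10→12  emit P2@[56:56]
i=57 'b': node 12→9 ·f  emit P2@[57:57]

Matches: [[1,0],[2,0],[4,2],[7,4],[7,6],[11,2],[13,1],[13,6],[17,2],[19,1],[19,6],[21,2],[24,2],[27,4],[27,6],[28,2],[30,5],[32,5],[36,0],[39,0],[40,0],[44,2],[46,1],[46,6],[48,3],[51,0],[52,6],[54,0],[56,2],[57,2]]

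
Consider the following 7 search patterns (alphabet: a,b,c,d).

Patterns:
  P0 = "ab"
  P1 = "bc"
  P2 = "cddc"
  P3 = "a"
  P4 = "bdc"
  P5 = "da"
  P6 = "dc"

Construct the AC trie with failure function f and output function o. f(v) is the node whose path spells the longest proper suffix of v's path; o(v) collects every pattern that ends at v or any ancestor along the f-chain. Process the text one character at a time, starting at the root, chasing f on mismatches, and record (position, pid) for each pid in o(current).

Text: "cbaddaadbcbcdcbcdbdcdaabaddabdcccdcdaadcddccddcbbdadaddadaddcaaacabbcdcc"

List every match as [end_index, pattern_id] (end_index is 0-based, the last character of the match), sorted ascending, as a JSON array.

Construct AC machine:
Trie (insert patterns):
  n0 'ε': a→1 b→3 c→5 d→11
  n1 'a': b→2  [P3 ends]
  n2 'ab': ·  [P0 ends]
  n3 'b': c→4 d→9
  n4 'bc': ·  [P1 ends]
  n5 'c': d→6
  n6 'cd': d→7
  n7 'cdd': c→8
  n8 'cddc': ·  [P2 ends]
  n9 'bd': c→10
  n10 'bdc': ·  [P4 ends]
  n11 'd': a→12 c→13
  n12 'da': ·  [P5 ends]
  n13 'dc': ·  [P6 ends]

Failure links (BFS by depth):
  n1('a'): parent n0 fail=0; on 'a' 0 → fail=0;  out {3}∪∅={3}
  n3('b'): parent n0 fail=0; on 'b' 0 → fail=0;  out ∅∪∅=∅
  n5('c'): parent n0 fail=0; on 'c' 0 → fail=0;  out ∅∪∅=∅
  n11('d'): parent n0 fail=0; on 'd' 0 → fail=0;  out ∅∪∅=∅
  n2('ab'): parent n1 fail=0; on 'b' 0 → fail=3;  out {0}∪∅={0}
  n4('bc'): parent n3 fail=0; on 'c' 0 → fail=5;  out {1}∪∅={1}
  n6('cd'): parent n5 fail=0; on 'd' 0 → fail=11;  out ∅∪∅=∅
  n9('bd'): parent n3 fail=0; on 'd' 0 → fail=11;  out ∅∪∅=∅
  n12('da'): parent n11 fail=0; on 'a' 0 → fail=1;  out {5}∪{3}={3,5}
  n13('dc'): parent n11 fail=0; on 'c' 0 → fail=5;  out {6}∪∅={6}
  n7('cdd'): parent n6 fail=11; on 'd' 11→0 → fail=11;  out ∅∪∅=∅
  n10('bdc'): parent n9 fail=11; on 'c' 11 → fail=13;  out {4}∪{6}={4,6}
  n8('cddc'): parent n7 fail=11; on 'c' 11 → fail=13;  out {2}∪{6}={2,6}

Scan:
pos 0 'c': at 5
pos 1 'b': at 3 (via fail)
pos 2 'a': at 1 (via fail)  ** P3@[2:2]
pos 3 'd': at 11 (via fail)
pos 4 'd': at 11 (via fail)
pos 5 'a': at 12  ** P3@[5:5],P5@[4:5]
pos 6 'a': at 1 (via fail)  ** P3@[6:6]
pos 7 'd': at 11 (via fail)
pos 8 'b': at 3 (via fail)
pos 9 'c': at 4  ** P1@[8:9]
pos 10 'b': at 3 (via fail)
pos 11 'c': at 4  ** P1@[10:11]
pos 12 'd': at 6 (via fail)
pos 13 'c': at 13 (via fail)  ** P6@[12:13]
pos 14 'b': at 3 (via fail)
pos 15 'c': at 4  ** P1@[14:15]
pos 16 'd': at 6 (via fail)
pos 17 'b': at 3 (via fail)
pos 18 'd': at 9
pos 19 'c': at 10  ** P4@[17:19],P6@[18:19]
pos 20 'd': at 6 (via fail)
pos 21 'a': at 12 (via fail)  ** P3@[21:21],P5@[20:21]
pos 22 'a': at 1 (via fail)  ** P3@[22:22]
pos 23 'b': at 2  ** P0@[22:23]
pos 24 'a': at 1 (via fail)  ** P3@[24:24]
pos 25 'd': at 11 (via fail)
pos 26 'd': at 11 (via fail)
pos 27 'a': at 12  ** P3@[27:27],P5@[26:27]
pos 28 'b': at 2 (via fail)  ** P0@[27:28]
pos 29 'd': at 9 (via fail)
pos 30 'c': at 10  ** P4@[28:30],P6@[29:30]
pos 31 'c': at 5 (via fail)
pos 32 'c': at 5 (via fail)
pos 33 'd': at 6
pos 34 'c': at 13 (via fail)  ** P6@[33:34]
pos 35 'd': at 6 (via fail)
pos 36 'a': at 12 (via fail)  ** P3@[36:36],P5@[35:36]
pos 37 'a': at 1 (via fail)  ** P3@[37:37]
pos 38 'd': at 11 (via fail)
pos 39 'c': at 13  ** P6@[38:39]
pos 40 'd': at 6 (via fail)
pos 41 'd': at 7
pos 42 'c': at 8  ** P2@[39:42],P6@[41:42]
pos 43 'c': at 5 (via fail)
pos 44 'd': at 6
pos 45 'd': at 7
pos 46 'c': at 8  ** P2@[43:46],P6@[45:46]
pos 47 'b': at 3 (via fail)
pos 48 'b': at 3 (via fail)
pos 49 'd': at 9
pos 50 'a': at 12 (via fail)  ** P3@[50:50],P5@[49:50]
pos 51 'd': at 11 (via fail)
pos 52 'a': at 12  ** P3@[52:52],P5@[51:52]
pos 53 'd': at 11 (via fail)
pos 54 'd': at 11 (via fail)
pos 55 'a': at 12  ** P3@[55:55],P5@[54:55]
pos 56 'd': at 11 (via fail)
pos 57 'a': at 12  ** P3@[57:57],P5@[56:57]
pos 58 'd': at 11 (via fail)
pos 59 'd': at 11 (via fail)
pos 60 'c': at 13  ** P6@[59:60]
pos 61 'a': at 1 (via fail)  ** P3@[61:61]
pos 62 'a': at 1 (via fail)  ** P3@[62:62]
pos 63 'a': at 1 (via fail)  ** P3@[63:63]
pos 64 'c': at 5 (via fail)
pos 65 'a': at 1 (via fail)  ** P3@[65:65]
pos 66 'b': at 2  ** P0@[65:66]
pos 67 'b': at 3 (via fail)
pos 68 'c': at 4  ** P1@[67:68]
pos 69 'd': at 6 (via fail)
pos 70 'c': at 13 (via fail)  ** P6@[69:70]
pos 71 'c': at 5 (via fail)

All matches (sorted): [[2,3],[5,3],[5,5],[6,3],[9,1],[11,1],[13,6],[15,1],[19,4],[19,6],[21,3],[21,5],[22,3],[23,0],[24,3],[27,3],[27,5],[28,0],[30,4],[30,6],[34,6],[36,3],[36,5],[37,3],[39,6],[42,2],[42,6],[46,2],[46,6],[50,3],[50,5],[52,3],[52,5],[55,3],[55,5],[57,3],[57,5],[60,6],[61,3],[62,3],[63,3],[65,3],[66,0],[68,1],[70,6]]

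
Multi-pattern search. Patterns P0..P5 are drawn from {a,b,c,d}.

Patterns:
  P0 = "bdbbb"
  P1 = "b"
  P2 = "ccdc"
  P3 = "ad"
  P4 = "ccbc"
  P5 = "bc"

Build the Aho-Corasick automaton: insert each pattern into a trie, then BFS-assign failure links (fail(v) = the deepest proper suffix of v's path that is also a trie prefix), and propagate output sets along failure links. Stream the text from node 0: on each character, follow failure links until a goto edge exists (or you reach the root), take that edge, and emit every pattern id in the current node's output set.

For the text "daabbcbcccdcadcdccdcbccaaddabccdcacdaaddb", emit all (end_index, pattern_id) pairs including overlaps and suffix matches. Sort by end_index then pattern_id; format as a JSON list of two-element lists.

Construct AC machine:
Trie nodes:
  0='ε' goto a→10 b→1 c→6
  1='b' goto c→14 d→2  [P1 ends]
  2='bd' goto b→3
  3='bdb' goto b→4
  4='bdbb' goto b→5
  5='bdbbb' goto ·  [P0 ends]
  6='c' goto c→7
  7='cc' goto b→12 d→8
  8='ccd' goto c→9
  9='ccdc' goto ·  [P2 ends]
  10='a' goto d→11
  11='ad' goto ·  [P3 ends]
  12='ccb' goto c→13
  13='ccbc' goto ·  [P4 ends]
  14='bc' goto ·  [P5 ends]

Failure links (BFS by depth):
  n1('b'): parent n0 fail=0; on 'b' 0 → fail=0;  out {1}∪∅={1}
  n6('c'): parent n0 fail=0; on 'c' 0 → fail=0;  out ∅∪∅=∅
  n10('a'): parent n0 fail=0; on 'a' 0 → fail=0;  out ∅∪∅=∅
  n2('bd'): parent n1 fail=0; on 'd' 0 → fail=0;  out ∅∪∅=∅
  n7('cc'): parent n6 fail=0; on 'c' 0 → fail=6;  out ∅∪∅=∅
  n11('ad'): parent n10 fail=0; on 'd' 0 → fail=0;  out {3}∪∅={3}
  n14('bc'): parent n1 fail=0; on 'c' 0 → fail=6;  out {5}∪∅={5}
  n3('bdb'): parent n2 fail=0; on 'b' 0 → fail=1;  out ∅∪{1}={1}
  n8('ccd'): parent n7 fail=6; on 'd' 6→0 → fail=0;  out ∅∪∅=∅
  n12('ccb'): parent n7 fail=6; on 'b' 6→0 → fail=1;  out ∅∪{1}={1}
  n4('bdbb'): parent n3 fail=1; on 'b' 1→0 → fail=1;  out ∅∪{1}={1}
  n9('ccdc'): parent n8 fail=0; on 'c' 0 → fail=6;  out {2}∪∅={2}
  n13('ccbc'): parent n12 fail=1; on 'c' 1 → fail=14;  out {4}∪{5}={4,5}
  n5('bdbbb'): parent n4 fail=1; on 'b' 1→0 → fail=1;  out {0}∪{1}={0,1}

Scan:
i=0 'd': node 0→0
i=1 'a': node 0→10
i=2 'a': node 10→10 ·f
i=3 'b': node 10→1 ·f  → match P1@[3:3]
i=4 'b': node 1→1 ·f  → match P1@[4:4]
i=5 'c': node 1→14  → match P5@[4:5]
i=6 'b': node 14→1 ·f  → match P1@[6:6]
i=7 'c': node 1→14  → match P5@[6:7]
i=8 'c': node 14→7 ·f
i=9 'c': node 7→7 ·f
i=10 'd': node 7→8
i=11 'c': node 8→9  → match P2@[8:11]
i=12 'a': node 9→10 ·f
i=13 'd': node 10→11  → match P3@[12:13]
i=14 'c': node 11→6 ·f
i=15 'd': node 6→0 ·f
i=16 'c': node 0→6
i=17 'c': node 6→7
i=18 'd': node 7→8
i=19 'c': node 8→9  → match P2@[16:19]
i=20 'b': node 9→1 ·f  → match P1@[20:20]
i=21 'c': node 1→14  → match P5@[20:21]
i=22 'c': node 14→7 ·f
i=23 'a': node 7→10 ·f
i=24 'a': node 10→10 ·f
i=25 'd': node 10→11  → match P3@[24:25]
i=26 'd': node 11→0 ·f
i=27 'a': node 0→10
i=28 'b': node 10→1 ·f  → match P1@[28:28]
i=29 'c': node 1→14  → match P5@[28:29]
i=30 'c': node 14→7 ·f
i=31 'd': node 7→8
i=32 'c': node 8→9  → match P2@[29:32]
i=33 'a': node 9→10 ·f
i=34 'c': node 10→6 ·f
i=35 'd': node 6→0 ·f
i=36 'a': node 0→10
i=37 'a': node 10→10 ·f
i=38 'd': node 10→11  → match P3@[37:38]
i=39 'd': node 11→0 ·f
i=40 'b': node 0→1  → match P1@[40:40]

All matches (sorted): [[3,1],[4,1],[5,5],[6,1],[7,5],[11,2],[13,3],[19,2],[20,1],[21,5],[25,3],[28,1],[29,5],[32,2],[38,3],[40,1]]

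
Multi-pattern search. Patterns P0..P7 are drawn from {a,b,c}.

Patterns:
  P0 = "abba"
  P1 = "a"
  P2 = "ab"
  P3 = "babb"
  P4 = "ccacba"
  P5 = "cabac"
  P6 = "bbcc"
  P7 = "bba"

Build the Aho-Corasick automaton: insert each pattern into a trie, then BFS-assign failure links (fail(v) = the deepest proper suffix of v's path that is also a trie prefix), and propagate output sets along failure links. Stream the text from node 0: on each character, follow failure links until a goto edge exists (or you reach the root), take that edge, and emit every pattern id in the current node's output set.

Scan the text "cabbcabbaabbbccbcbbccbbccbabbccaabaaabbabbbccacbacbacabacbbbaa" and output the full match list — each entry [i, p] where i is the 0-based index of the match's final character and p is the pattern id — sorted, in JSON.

Build automaton:
Trie (insert patterns):
  0='ε' goto a→1 b→5 c→9
  1='a' goto b→2  [P1 ends]
  2='ab' goto b→3  [P2 ends]
  3='abb' goto a→4
  4='abba' goto ·  [P0 ends]
  5='b' goto a→6 b→19
  6='ba' goto b→7
  7='bab' goto b→8
  8='babb' goto ·  [P3 ends]
  9='c' goto a→15 c→10
  10='cc' goto a→11
  11='cca' goto c→12
  12='ccac' goto b→13
  13='ccacb' goto a→14
  14='ccacba' goto ·  [P4 ends]
  15='ca' goto b→16
  16='cab' goto a→17
  17='caba' goto c→18
  18='cabac' goto ·  [P5 ends]
  19='bb' goto a→22 c→20
  20='bbc' goto c→21
  21='bbcc' goto ·  [P6 ends]
  22='bba' goto ·  [P7 ends]

Failure links (BFS by depth):
  n1('a'): parent n0 fail=0; on 'a' 0 → fail=0;  out {1}∪∅={1}
  n5('b'): parent n0 fail=0; on 'b' 0 → fail=0;  out ∅∪∅=∅
  n9('c'): parent n0 fail=0; on 'c' 0 → fail=0;  out ∅∪∅=∅
  n2('ab'): parent n1 fail=0; on 'b' 0 → fail=5;  out {2}∪∅={2}
  n6('ba'): parent n5 fail=0; on 'a' 0 → fail=1;  out ∅∪{1}={1}
  n10('cc'): parent n9 fail=0; on 'c' 0 → fail=9;  out ∅∪∅=∅
  n15('ca'): parent n9 fail=0; on 'a' 0 → fail=1;  out ∅∪{1}={1}
  n19('bb'): parent n5 fail=0; on 'b' 0 → fail=5;  out ∅∪∅=∅
  n3('abb'): parent n2 fail=5; on 'b' 5 → fail=19;  out ∅∪∅=∅
  n7('bab'): parent n6 fail=1; on 'b' 1 → fail=2;  out ∅∪{2}={2}
  n11('cca'): parent n10 fail=9; on 'a' 9 → fail=15;  out ∅∪{1}={1}
  n16('cab'): parent n15 fail=1; on 'b' 1 → fail=2;  out ∅∪{2}={2}
  n20('bbc'): parent n19 fail=5; on 'c' 5→0 → fail=9;  out ∅∪∅=∅
  n22('bba'): parent n19 fail=5; on 'a' 5 → fail=6;  out {7}∪{1}={1,7}
  n4('abba'): parent n3 fail=19; on 'a' 19 → fail=22;  out {0}∪{1,7}={0,1,7}
  n8('babb'): parent n7 fail=2; on 'b' 2 → fail=3;  out {3}∪∅={3}
  n12('ccac'): parent n11 fail=15; on 'c' 15→1→0 → fail=9;  out ∅∪∅=∅
  n17('caba'): parent n16 fail=2; on 'a' 2→5 → fail=6;  out ∅∪{1}={1}
  n21('bbcc'): parent n20 fail=9; on 'c' 9 → fail=10;  out {6}∪∅={6}
  n13('ccacb'): parent n12 fail=9; on 'b' 9→0 → fail=5;  out ∅∪∅=∅
  n18('cabac'): parent n17 fail=6; on 'c' 6→1→0 → fail=9;  out {5}∪∅={5}
  n14('ccacba'): parent n13 fail=5; on 'a' 5 → fail=6;  out {4}∪{1}={1,4}

Text stream:
pos 0 'c': at 9
pos 1 'a': at 15  emit P1@[1:1]
pos 2 'b': at 16  emit P2@[1:2]
pos 3 'b': at 3 (via fail)
pos 4 'c': at 20 (via fail)
pos 5 'a': at 15 (via fail)  emit P1@[5:5]
pos 6 'b': at 16  emit P2@[5:6]
pos 7 'b': at 3 (via fail)
pos 8 'a': at 4  emit P0@[5:8],P1@[8:8],P7@[6:8]
pos 9 'a': at 1 (via fail)  emit P1@[9:9]
pos 10 'b': at 2  emit P2@[9:10]
pos 11 'b': at 3
pos 12 'b': at 19 (via fail)
pos 13 'c': at 20
pos 14 'c': at 21  emit P6@[11:14]
pos 15 'b': at 5 (via fail)
pos 16 'c': at 9 (via fail)
pos 17 'b': at 5 (via fail)
pos 18 'b': at 19
pos 19 'c': at 20
pos 20 'c': at 21  emit P6@[17:20]
pos 21 'b': at 5 (via fail)
pos 22 'b': at 19
pos 23 'c': at 20
pos 24 'c': at 21  emit P6@[21:24]
pos 25 'b': at 5 (via fail)
pos 26 'a': at 6  emit P1@[26:26]
pos 27 'b': at 7  emit P2@[26:27]
pos 28 'b': at 8  emit P3@[25:28]
pos 29 'c': at 20 (via fail)
pos 30 'c': at 21  emit P6@[27:30]
pos 31 'a': at 11 (via fail)  emit P1@[31:31]
pos 32 'a': at 1 (via fail)  emit P1@[32:32]
pos 33 'b': at 2  emit P2@[32:33]
pos 34 'a': at 6 (via fail)  emit P1@[34:34]
pos 35 'a': at 1 (via fail)  emit P1@[35:35]
pos 36 'a': at 1 (via fail)  emit P1@[36:36]
pos 37 'b': at 2  emit P2@[36:37]
pos 38 'b': at 3
pos 39 'a': at 4  emit P0@[36:39],P1@[39:39],P7@[37:39]
pos 40 'b': at 7 (via fail)  emit P2@[39:40]
pos 41 'b': at 8  emit P3@[38:41]
pos 42 'b': at 19 (via fail)
pos 43 'c': at 20
pos 44 'c': at 21  emit P6@[41:44]
pos 45 'a': at 11 (via fail)  emit P1@[45:45]
pos 46 'c': at 12
pos 47 'b': at 13
pos 48 'a': at 14  emit P1@[48:48],P4@[43:48]
pos 49 'c': at 9 (via fail)
pos 50 'b': at 5 (via fail)
pos 51 'a': at 6  emit P1@[51:51]
pos 52 'c': at 9 (via fail)
pos 53 'a': at 15  emit P1@[53:53]
pos 54 'b': at 16  emit P2@[53:54]
pos 55 'a': at 17  emit P1@[55:55]
pos 56 'c': at 18  emit P5@[52:56]
pos 57 'b': at 5 (via fail)
pos 58 'b': at 19
pos 59 'b': at 19 (via fail)
pos 60 'a': at 22  emit P1@[60:60],P7@[58:60]
pos 61 'a': at 1 (via fail)  emit P1@[61:61]

All matches (sorted): [[1,1],[2,2],[5,1],[6,2],[8,0],[8,1],[8,7],[9,1],[10,2],[14,6],[20,6],[24,6],[26,1],[27,2],[28,3],[30,6],[31,1],[32,1],[33,2],[34,1],[35,1],[36,1],[37,2],[39,0],[39,1],[39,7],[40,2],[41,3],[44,6],[45,1],[48,1],[48,4],[51,1],[53,1],[54,2],[55,1],[56,5],[60,1],[60,7],[61,1]]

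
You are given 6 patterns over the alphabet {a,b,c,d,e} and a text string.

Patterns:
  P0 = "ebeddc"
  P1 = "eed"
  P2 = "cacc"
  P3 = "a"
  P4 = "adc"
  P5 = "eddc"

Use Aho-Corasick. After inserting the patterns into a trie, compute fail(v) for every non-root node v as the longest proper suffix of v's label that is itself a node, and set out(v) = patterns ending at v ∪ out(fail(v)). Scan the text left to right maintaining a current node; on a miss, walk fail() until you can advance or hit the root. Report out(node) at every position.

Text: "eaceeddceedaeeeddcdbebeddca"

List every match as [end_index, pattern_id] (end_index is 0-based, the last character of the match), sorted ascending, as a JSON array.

Build automaton:
Trie nodes:
  0='ε' goto a→13 c→9 e→1
  1='e' goto b→2 d→16 e→7
  2='eb' goto e→3
  3='ebe' goto d→4
  4='ebed' goto d→5
  5='ebedd' goto c→6
  6='ebeddc' goto ·  [P0 ends]
  7='ee' goto d→8
  8='eed' goto ·  [P1 ends]
  9='c' goto a→10
  10='ca' goto c→11
  11='cac' goto c→12
  12='cacc' goto ·  [P2 ends]
  13='a' goto d→14  [P3 ends]
  14='ad' goto c→15
  15='adc' goto ·  [P4 ends]
  16='ed' goto d→17
  17='edd' goto c→18
  18='eddc' goto ·  [P5 ends]

BFS fail/out derivation:
  fail(1) 'e': from fail(0)=0 chase 'e': 0 ⇒ 0;  out=∅∪out(0)=∅
  fail(9) 'c': from fail(0)=0 chase 'c': 0 ⇒ 0;  out=∅∪out(0)=∅
  fail(13) 'a': from fail(0)=0 chase 'a': 0 ⇒ 0;  out={3}∪out(0)={3}
  fail(2) 'eb': from fail(1)=0 chase 'b': 0 ⇒ 0;  out=∅∪out(0)=∅
  fail(7) 'ee': from fail(1)=0 chase 'e': 0 ⇒ 1;  out=∅∪out(1)=∅
  fail(10) 'ca': from fail(9)=0 chase 'a': 0 ⇒ 13;  out=∅∪out(13)={3}
  fail(14) 'ad': from fail(13)=0 chase 'd': 0 ⇒ 0;  out=∅∪out(0)=∅
  fail(16) 'ed': from fail(1)=0 chase 'd': 0 ⇒ 0;  out=∅∪out(0)=∅
  fail(3) 'ebe': from fail(2)=0 chase 'e': 0 ⇒ 1;  out=∅∪out(1)=∅
  fail(8) 'eed': from fail(7)=1 chase 'd': 1 ⇒ 16;  out={1}∪out(16)={1}
  fail(11) 'cac': from fail(10)=13 chase 'c': 13→0 ⇒ 9;  out=∅∪out(9)=∅
  fail(15) 'adc': from fail(14)=0 chase 'c': 0 ⇒ 9;  out={4}∪out(9)={4}
  fail(17) 'edd': from fail(16)=0 chase 'd': 0 ⇒ 0;  out=∅∪out(0)=∅
  fail(4) 'ebed': from fail(3)=1 chase 'd': 1 ⇒ 16;  out=∅∪out(16)=∅
  fail(12) 'cacc': from fail(11)=9 chase 'c': 9→0 ⇒ 9;  out={2}∪out(9)={2}
  fail(18) 'eddc': from fail(17)=0 chase 'c': 0 ⇒ 9;  out={5}∪out(9)={5}
  fail(5) 'ebedd': from fail(4)=16 chase 'd': 16 ⇒ 17;  out=∅∪out(17)=∅
  fail(6) 'ebeddc': from fail(5)=17 chase 'c': 17 ⇒ 18;  out={0}∪out(18)={0,5}

Run:
pos 0 'e': at 1
pos 1 'a': at 13 (via fail)  emit P3@[1:1]
pos 2 'c': at 9 (via fail)
pos 3 'e': at 1 (via fail)
pos 4 'e': at 7
pos 5 'd': at 8  emit P1@[3:5]
pos 6 'd': at 17 (via fail)
pos 7 'c': at 18  emit P5@[4:7]
pos 8 'e': at 1 (via fail)
pos 9 'e': at 7
pos 10 'd': at 8  emit P1@[8:10]
pos 11 'a': at 13 (via fail)  emit P3@[11:11]
pos 12 'e': at 1 (via fail)
pos 13 'e': at 7
pos 14 'e': at 7 (via fail)
pos 15 'd': at 8  emit P1@[13:15]
pos 16 'd': at 17 (via fail)
pos 17 'c': at 18  emit P5@[14:17]
pos 18 'd': at 0 (via fail)
pos 19 'b': at 0
pos 20 'e': at 1
pos 21 'b': at 2
pos 22 'e': at 3
pos 23 'd': at 4
pos 24 'd': at 5
pos 25 'c': at 6  emit P0@[20:25],P5@[22:25]
pos 26 'a': at 10 (via fail)  emit P3@[26:26]

Result: [[1,3],[5,1],[7,5],[10,1],[11,3],[15,1],[17,5],[25,0],[25,5],[26,3]]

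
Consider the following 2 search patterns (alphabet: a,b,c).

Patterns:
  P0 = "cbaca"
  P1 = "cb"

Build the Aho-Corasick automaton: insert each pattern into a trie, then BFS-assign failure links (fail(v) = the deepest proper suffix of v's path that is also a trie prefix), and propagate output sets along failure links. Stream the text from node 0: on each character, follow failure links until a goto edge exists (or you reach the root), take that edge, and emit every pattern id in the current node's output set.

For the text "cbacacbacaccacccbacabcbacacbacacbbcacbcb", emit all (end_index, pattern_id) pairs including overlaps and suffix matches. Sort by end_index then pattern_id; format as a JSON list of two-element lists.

Build:
Trie nodes:
  n0 'ε': c→1
  n1 'c': b→2
  n2 'cb': a→3  [P1 ends]
  n3 'cba': c→4
  n4 'cbac': a→5
  n5 'cbaca': ·  [P0 ends]

Failure links (BFS by depth):
  fail(1) 'c': from fail(0)=0 chase 'c': 0 ⇒ 0;  out=∅∪out(0)=∅
  fail(2) 'cb': from fail(1)=0 chase 'b': 0 ⇒ 0;  out={1}∪out(0)={1}
  fail(3) 'cba': from fail(2)=0 chase 'a': 0 ⇒ 0;  out=∅∪out(0)=∅
  fail(4) 'cbac': from fail(3)=0 chase 'c': 0 ⇒ 1;  out=∅∪out(1)=∅
  fail(5) 'cbaca': from fail(4)=1 chase 'a': 1→0 ⇒ 0;  out={0}∪out(0)={0}

Scan:
i=0 'c': node 0→1
i=1 'b': node 1→2  ** P1@[0:1]
i=2 'a': node 2→3
i=3 'c': node 3→4
i=4 'a': node 4→5  ** P0@[0:4]
i=5 'c': node 5→1 ·f
i=6 'b': node 1→2  ** P1@[5:6]
i=7 'a': node 2→3
i=8 'c': node 3→4
i=9 'a': node 4→5  ** P0@[5:9]
i=10 'c': node 5→1 ·f
i=11 'c': node 1→1 ·f
i=12 'a': node 1→0 ·f
i=13 'c': node 0→1
i=14 'c': node 1→1 ·f
i=15 'c': node 1→1 ·f
i=16 'b': node 1→2  ** P1@[15:16]
i=17 'a': node 2→3
i=18 'c': node 3→4
i=19 'a': node 4→5  ** P0@[15:19]
i=20 'b': node 5→0 ·f
i=21 'c': node 0→1
i=22 'b': node 1→2  ** P1@[21:22]
i=23 'a': node 2→3
i=24 'c': node 3→4
i=25 'a': node 4→5  ** P0@[21:25]
i=26 'c': node 5→1 ·f
i=27 'b': node 1→2  ** P1@[26:27]
i=28 'a': node 2→3
i=29 'c': node 3→4
i=30 'a': node 4→5  ** P0@[26:30]
i=31 'c': node 5→1 ·f
i=32 'b': node 1→2  ** P1@[31:32]
i=33 'b': node 2→0 ·f
i=34 'c': node 0→1
i=35 'a': node 1→0 ·f
i=36 'c': node 0→1
i=37 'b': node 1→2  ** P1@[36:37]
i=38 'c': node 2→1 ·f
i=39 'b': node 1→2  ** P1@[38:39]

All matches (sorted): [[1,1],[4,0],[6,1],[9,0],[16,1],[19,0],[22,1],[25,0],[27,1],[30,0],[32,1],[37,1],[39,1]]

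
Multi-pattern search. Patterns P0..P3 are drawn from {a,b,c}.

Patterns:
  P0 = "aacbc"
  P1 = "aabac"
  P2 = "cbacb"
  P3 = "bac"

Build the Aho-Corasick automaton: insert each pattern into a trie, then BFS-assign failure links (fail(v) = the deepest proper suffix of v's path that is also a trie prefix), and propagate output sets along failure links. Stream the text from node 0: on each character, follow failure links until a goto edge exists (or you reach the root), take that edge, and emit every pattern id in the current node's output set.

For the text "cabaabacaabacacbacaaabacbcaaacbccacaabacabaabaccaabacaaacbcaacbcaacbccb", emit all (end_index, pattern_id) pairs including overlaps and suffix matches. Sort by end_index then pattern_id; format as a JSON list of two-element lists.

Build automaton:
Trie (insert patterns):
  0='ε' goto a→1 b→14 c→9
  1='a' goto a→2
  2='aa' goto b→6 c→3
  3='aac' goto b→4
  4='aacb' goto c→5
  5='aacbc' goto ·  [P0 ends]
  6='aab' goto a→7
  7='aaba' goto c→8
  8='aabac' goto ·  [P1 ends]
  9='c' goto b→10
  10='cb' goto a→11
  11='cba' goto c→12
  12='cbac' goto b→13
  13='cbacb' goto ·  [P2 ends]
  14='b' goto a→15
  15='ba' goto c→16
  16='bac' goto ·  [P3 ends]

BFS fail/out derivation:
  fail(1) 'a': from fail(0)=0 chase 'a': 0 ⇒ 0;  out=∅∪out(0)=∅
  fail(9) 'c': from fail(0)=0 chase 'c': 0 ⇒ 0;  out=∅∪out(0)=∅
  fail(14) 'b': from fail(0)=0 chase 'b': 0 ⇒ 0;  out=∅∪out(0)=∅
  fail(2) 'aa': from fail(1)=0 chase 'a': 0 ⇒ 1;  out=∅∪out(1)=∅
  fail(10) 'cb': from fail(9)=0 chase 'b': 0 ⇒ 14;  out=∅∪out(14)=∅
  fail(15) 'ba': from fail(14)=0 chase 'a': 0 ⇒ 1;  out=∅∪out(1)=∅
  fail(3) 'aac': from fail(2)=1 chase 'c': 1→0 ⇒ 9;  out=∅∪out(9)=∅
  fail(6) 'aab': from fail(2)=1 chase 'b': 1→0 ⇒ 14;  out=∅∪out(14)=∅
  fail(11) 'cba': from fail(10)=14 chase 'a': 14 ⇒ 15;  out=∅∪out(15)=∅
  fail(16) 'bac': from fail(15)=1 chase 'c': 1→0 ⇒ 9;  out={3}∪out(9)={3}
  fail(4) 'aacb': from fail(3)=9 chase 'b': 9 ⇒ 10;  out=∅∪out(10)=∅
  fail(7) 'aaba': from fail(6)=14 chase 'a': 14 ⇒ 15;  out=∅∪out(15)=∅
  fail(12) 'cbac': from fail(11)=15 chase 'c': 15 ⇒ 16;  out=∅∪out(16)={3}
  fail(5) 'aacbc': from fail(4)=10 chase 'c': 10→14→0 ⇒ 9;  out={0}∪out(9)={0}
  fail(8) 'aabac': from fail(7)=15 chase 'c': 15 ⇒ 16;  out={1}∪out(16)={1,3}
  fail(13) 'cbacb': from fail(12)=16 chase 'b': 16→9 ⇒ 10;  out={2}∪out(10)={2}

Scan:
pos 0 'c': at 9
pos 1 'a': at 1 (fail-walked)
pos 2 'b': at 14 (fail-walked)
pos 3 'a': at 15
pos 4 'a': at 2 (fail-walked)
pos 5 'b': at 6
pos 6 'a': at 7
pos 7 'c': at 8  ** P1@[3:7],P3@[5:7]
pos 8 'a': at 1 (fail-walked)
pos 9 'a': at 2
pos 10 'b': at 6
pos 11 'a': at 7
pos 12 'c': at 8  ** P1@[8:12],P3@[10:12]
pos 13 'a': at 1 (fail-walked)
pos 14 'c': at 9 (fail-walked)
pos 15 'b': at 10
pos 16 'a': at 11
pos 17 'c': at 12  ** P3@[15:17]
pos 18 'a': at 1 (fail-walked)
pos 19 'a': at 2
pos 20 'a': at 2 (fail-walked)
pos 21 'b': at 6
pos 22 'a': at 7
pos 23 'c': at 8  ** P1@[19:23],P3@[21:23]
pos 24 'b': at 10 (fail-walked)
pos 25 'c': at 9 (fail-walked)
pos 26 'a': at 1 (fail-walked)
pos 27 'a': at 2
pos 28 'a': at 2 (fail-walked)
pos 29 'c': at 3
pos 30 'b': at 4
pos 31 'c': at 5  ** P0@[27:31]
pos 32 'c': at 9 (fail-walked)
pos 33 'a': at 1 (fail-walked)
pos 34 'c': at 9 (fail-walked)
pos 35 'a': at 1 (fail-walked)
pos 36 'a': at 2
pos 37 'b': at 6
pos 38 'a': at 7
pos 39 'c': at 8  ** P1@[35:39],P3@[37:39]
pos 40 'a': at 1 (fail-walked)
pos 41 'b': at 14 (fail-walked)
pos 42 'a': at 15
pos 43 'a': at 2 (fail-walked)
pos 44 'b': at 6
pos 45 'a': at 7
pos 46 'c': at 8  ** P1@[42:46],P3@[44:46]
pos 47 'c': at 9 (fail-walked)
pos 48 'a': at 1 (fail-walked)
pos 49 'a': at 2
pos 50 'b': at 6
pos 51 'a': at 7
pos 52 'c': at 8  ** P1@[48:52],P3@[50:52]
pos 53 'a': at 1 (fail-walked)
pos 54 'a': at 2
pos 55 'a': at 2 (fail-walked)
pos 56 'c': at 3
pos 57 'b': at 4
pos 58 'c': at 5  ** P0@[54:58]
pos 59 'a': at 1 (fail-walked)
pos 60 'a': at 2
pos 61 'c': at 3
pos 62 'b': at 4
pos 63 'c': at 5  ** P0@[59:63]
pos 64 'a': at 1 (fail-walked)
pos 65 'a': at 2
pos 66 'c': at 3
pos 67 'b': at 4
pos 68 'c': at 5  ** P0@[64:68]
pos 69 'c': at 9 (fail-walked)
pos 70 'b': at 10

Matches: [[7,1],[7,3],[12,1],[12,3],[17,3],[23,1],[23,3],[31,0],[39,1],[39,3],[46,1],[46,3],[52,1],[52,3],[58,0],[63,0],[68,0]]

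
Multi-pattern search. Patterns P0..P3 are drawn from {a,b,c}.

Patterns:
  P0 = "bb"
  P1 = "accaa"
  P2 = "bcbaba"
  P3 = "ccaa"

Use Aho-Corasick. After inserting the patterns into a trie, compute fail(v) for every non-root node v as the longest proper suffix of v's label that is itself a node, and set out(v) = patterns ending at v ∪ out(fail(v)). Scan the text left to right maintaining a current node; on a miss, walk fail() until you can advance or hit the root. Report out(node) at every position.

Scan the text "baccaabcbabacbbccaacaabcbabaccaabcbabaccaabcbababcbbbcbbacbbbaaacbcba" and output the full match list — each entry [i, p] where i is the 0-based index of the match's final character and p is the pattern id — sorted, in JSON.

Build:
Trie nodes:
  0='ε' goto a→3 b→1 c→13
  1='b' goto b→2 c→8
  2='bb' goto ·  ←P0
  3='a' goto c→4
  4='ac' goto c→5
  5='acc' goto a→6
  6='acca' goto a→7
  7='accaa' goto ·  ←P1
  8='bc' goto b→9
  9='bcb' goto a→10
  10='bcba' goto b→11
  11='bcbab' goto a→12
  12='bcbaba' goto ·  ←P2
  13='c' goto c→14
  14='cc' goto a→15
  15='cca' goto a→16
  16='ccaa' goto ·  ←P3

Failure links (BFS by depth):
  fail(1) 'b': from fail(0)=0 chase 'b': 0 ⇒ 0;  out=∅∪out(0)=∅
  fail(3) 'a': from fail(0)=0 chase 'a': 0 ⇒ 0;  out=∅∪out(0)=∅
  fail(13) 'c': from fail(0)=0 chase 'c': 0 ⇒ 0;  out=∅∪out(0)=∅
  fail(2) 'bb': from fail(1)=0 chase 'b': 0 ⇒ 1;  out={0}∪out(1)={0}
  fail(4) 'ac': from fail(3)=0 chase 'c': 0 ⇒ 13;  out=∅∪out(13)=∅
  fail(8) 'bc': from fail(1)=0 chase 'c': 0 ⇒ 13;  out=∅∪out(13)=∅
  fail(14) 'cc': from fail(13)=0 chase 'c': 0 ⇒ 13;  out=∅∪out(13)=∅
  fail(5) 'acc': from fail(4)=13 chase 'c': 13 ⇒ 14;  out=∅∪out(14)=∅
  fail(9) 'bcb': from fail(8)=13 chase 'b': 13→0 ⇒ 1;  out=∅∪out(1)=∅
  fail(15) 'cca': from fail(14)=13 chase 'a': 13→0 ⇒ 3;  out=∅∪out(3)=∅
  fail(6) 'acca': from fail(5)=14 chase 'a': 14 ⇒ 15;  out=∅∪out(15)=∅
  fail(10) 'bcba': from fail(9)=1 chase 'a': 1→0 ⇒ 3;  out=∅∪out(3)=∅
  fail(16) 'ccaa': from fail(15)=3 chase 'a': 3→0 ⇒ 3;  out={3}∪out(3)={3}
  fail(7) 'accaa': from fail(6)=15 chase 'a': 15 ⇒ 16;  out={1}∪out(16)={1,3}
  fail(11) 'bcbab': from fail(10)=3 chase 'b': 3→0 ⇒ 1;  out=∅∪out(1)=∅
  fail(12) 'bcbaba': from fail(11)=1 chase 'a': 1→0 ⇒ 3;  out={2}∪out(3)={2}

Scan:
[0] read 'b'  n0⇒n1
[1] read 'a'  n1⇒n3 (via fail)
[2] read 'c'  n3⇒n4
[3] read 'c'  n4⇒n5
[4] read 'a'  n5⇒n6
[5] read 'a'  n6⇒n7  emit P1@[1:5],P3@[2:5]
[6] read 'b'  n7⇒n1 (via fail)
[7] read 'c'  n1⇒n8
[8] read 'b'  n8⇒n9
[9] read 'a'  n9⇒n10
[10] read 'b'  n10⇒n11
[11] read 'a'  n11⇒n12  emit P2@[6:11]
[12] read 'c'  n12⇒n4 (via fail)
[13] read 'b'  n4⇒n1 (via fail)
[14] read 'b'  n1⇒n2  emit P0@[13:14]
[15] read 'c'  n2⇒n8 (via fail)
[16] read 'c'  n8⇒n14 (via fail)
[17] read 'a'  n14⇒n15
[18] read 'a'  n15⇒n16  emit P3@[15:18]
[19] read 'c'  n16⇒n4 (via fail)
[20] read 'a'  n4⇒n3 (via fail)
[21] read 'a'  n3⇒n3 (via fail)
[22] read 'b'  n3⇒n1 (via fail)
[23] read 'c'  n1⇒n8
[24] read 'b'  n8⇒n9
[25] read 'a'  n9⇒n10
[26] read 'b'  n10⇒n11
[27] read 'a'  n11⇒n12  emit P2@[22:27]
[28] read 'c'  n12⇒n4 (via fail)
[29] read 'c'  n4⇒n5
[30] read 'a'  n5⇒n6
[31] read 'a'  n6⇒n7  emit P1@[27:31],P3@[28:31]
[32] read 'b'  n7⇒n1 (via fail)
[33] read 'c'  n1⇒n8
[34] read 'b'  n8⇒n9
[35] read 'a'  n9⇒n10
[36] read 'b'  n10⇒n11
[37] read 'a'  n11⇒n12  emit P2@[32:37]
[38] read 'c'  n12⇒n4 (via fail)
[39] read 'c'  n4⇒n5
[40] read 'a'  n5⇒n6
[41] read 'a'  n6⇒n7  emit P1@[37:41],P3@[38:41]
[42] read 'b'  n7⇒n1 (via fail)
[43] read 'c'  n1⇒n8
[44] read 'b'  n8⇒n9
[45] read 'a'  n9⇒n10
[46] read 'b'  n10⇒n11
[47] read 'a'  n11⇒n12  emit P2@[42:47]
[48] read 'b'  n12⇒n1 (via fail)
[49] read 'c'  n1⇒n8
[50] read 'b'  n8⇒n9
[51] read 'b'  n9⇒n2 (via fail)  emit P0@[50:51]
[52] read 'b'  n2⇒n2 (via fail)  emit P0@[51:52]
[53] read 'c'  n2⇒n8 (via fail)
[54] read 'b'  n8⇒n9
[55] read 'b'  n9⇒n2 (via fail)  emit P0@[54:55]
[56] read 'a'  n2⇒n3 (via fail)
[57] read 'c'  n3⇒n4
[58] read 'b'  n4⇒n1 (via fail)
[59] read 'b'  n1⇒n2  emit P0@[58:59]
[60] read 'b'  n2⇒n2 (via fail)  emit P0@[59:60]
[61] read 'a'  n2⇒n3 (via fail)
[62] read 'a'  n3⇒n3 (via fail)
[63] read 'a'  n3⇒n3 (via fail)
[64] read 'c'  n3⇒n4
[65] read 'b'  n4⇒n1 (via fail)
[66] read 'c'  n1⇒n8
[67] read 'b'  n8⇒n9
[68] read 'a'  n9⇒n10

Result: [[5,1],[5,3],[11,2],[14,0],[18,3],[27,2],[31,1],[31,3],[37,2],[41,1],[41,3],[47,2],[51,0],[52,0],[55,0],[59,0],[60,0]]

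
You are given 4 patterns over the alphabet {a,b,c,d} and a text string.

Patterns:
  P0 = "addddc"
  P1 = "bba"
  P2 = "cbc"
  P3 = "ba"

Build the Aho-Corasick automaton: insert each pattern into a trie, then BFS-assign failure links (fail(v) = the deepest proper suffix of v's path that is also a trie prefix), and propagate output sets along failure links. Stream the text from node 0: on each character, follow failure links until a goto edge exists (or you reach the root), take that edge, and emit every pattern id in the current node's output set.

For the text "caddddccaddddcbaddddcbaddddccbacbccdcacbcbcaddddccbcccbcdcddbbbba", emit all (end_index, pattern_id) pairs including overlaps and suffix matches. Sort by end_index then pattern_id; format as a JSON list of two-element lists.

Build automaton:
Trie (insert patterns):
  n0 'ε': a→1 b→7 c→10
  n1 'a': d→2
  n2 'ad': d→3
  n3 'add': d→4
  n4 'addd': d→5
  n5 'adddd': c→6
  n6 'addddc': ·  [P0 ends]
  n7 'b': a→13 b→8
  n8 'bb': a→9
  n9 'bba': ·  [P1 ends]
  n10 'c': b→11
  n11 'cb': c→12
  n12 'cbc': ·  [P2 ends]
  n13 'ba': ·  [P3 ends]

Failure links (BFS by depth):
  n1('a'): parent n0 fail=0; on 'a' 0 → fail=0;  out ∅∪∅=∅
  n7('b'): parent n0 fail=0; on 'b' 0 → fail=0;  out ∅∪∅=∅
  n10('c'): parent n0 fail=0; on 'c' 0 → fail=0;  out ∅∪∅=∅
  n2('ad'): parent n1 fail=0; on 'd' 0 → fail=0;  out ∅∪∅=∅
  n8('bb'): parent n7 fail=0; on 'b' 0 → fail=7;  out ∅∪∅=∅
  n11('cb'): parent n10 fail=0; on 'b' 0 → fail=7;  out ∅∪∅=∅
  n13('ba'): parent n7 fail=0; on 'a' 0 → fail=1;  out {3}∪∅={3}
  n3('add'): parent n2 fail=0; on 'd' 0 → fail=0;  out ∅∪∅=∅
  n9('bba'): parent n8 fail=7; on 'a' 7 → fail=13;  out {1}∪{3}={1,3}
  n12('cbc'): parent n11 fail=7; on 'c' 7→0 → fail=10;  out {2}∪∅={2}
  n4('addd'): parent n3 fail=0; on 'd' 0 → fail=0;  out ∅∪∅=∅
  n5('adddd'): parent n4 fail=0; on 'd' 0 → fail=0;  out ∅∪∅=∅
  n6('addddc'): parent n5 fail=0; on 'c' 0 → fail=10;  out {0}∪∅={0}

Scan:
[0] read 'c'  n0⇒n10
[1] read 'a'  n10⇒n1 (via fail)
[2] read 'd'  n1⇒n2
[3] read 'd'  n2⇒n3
[4] read 'd'  n3⇒n4
[5] read 'd'  n4⇒n5
[6] read 'c'  n5⇒n6  → match P0@[1:6]
[7] read 'c'  n6⇒n10 (via fail)
[8] read 'a'  n10⇒n1 (via fail)
[9] read 'd'  n1⇒n2
[10] read 'd'  n2⇒n3
[11] read 'd'  n3⇒n4
[12] read 'd'  n4⇒n5
[13] read 'c'  n5⇒n6  → match P0@[8:13]
[14] read 'b'  n6⇒n11 (via fail)
[15] read 'a'  n11⇒n13 (via fail)  → match P3@[14:15]
[16] read 'd'  n13⇒n2 (via fail)
[17] read 'd'  n2⇒n3
[18] read 'd'  n3⇒n4
[19] read 'd'  n4⇒n5
[20] read 'c'  n5⇒n6  → match P0@[15:20]
[21] read 'b'  n6⇒n11 (via fail)
[22] read 'a'  n11⇒n13 (via fail)  → match P3@[21:22]
[23] read 'd'  n13⇒n2 (via fail)
[24] read 'd'  n2⇒n3
[25] read 'd'  n3⇒n4
[26] read 'd'  n4⇒n5
[27] read 'c'  n5⇒n6  → match P0@[22:27]
[28] read 'c'  n6⇒n10 (via fail)
[29] read 'b'  n10⇒n11
[30] read 'a'  n11⇒n13 (via fail)  → match P3@[29:30]
[31] read 'c'  n13⇒n10 (via fail)
[32] read 'b'  n10⇒n11
[33] read 'c'  n11⇒n12  → match P2@[31:33]
[34] read 'c'  n12⇒n10 (via fail)
[35] read 'd'  n10⇒n0 (via fail)
[36] read 'c'  n0⇒n10
[37] read 'a'  n10⇒n1 (via fail)
[38] read 'c'  n1⇒n10 (via fail)
[39] read 'b'  n10⇒n11
[40] read 'c'  n11⇒n12  → match P2@[38:40]
[41] read 'b'  n12⇒n11 (via fail)
[42] read 'c'  n11⇒n12  → match P2@[40:42]
[43] read 'a'  n12⇒n1 (via fail)
[44] read 'd'  n1⇒n2
[45] read 'd'  n2⇒n3
[46] read 'd'  n3⇒n4
[47] read 'd'  n4⇒n5
[48] read 'c'  n5⇒n6  → match P0@[43:48]
[49] read 'c'  n6⇒n10 (via fail)
[50] read 'b'  n10⇒n11
[51] read 'c'  n11⇒n12  → match P2@[49:51]
[52] read 'c'  n12⇒n10 (via fail)
[53] read 'c'  n10⇒n10 (via fail)
[54] read 'b'  n10⇒n11
[55] read 'c'  n11⇒n12  → match P2@[53:55]
[56] read 'd'  n12⇒n0 (via fail)
[57] read 'c'  n0⇒n10
[58] read 'd'  n10⇒n0 (via fail)
[59] read 'd'  n0⇒n0
[60] read 'b'  n0⇒n7
[61] read 'b'  n7⇒n8
[62] read 'b'  n8⇒n8 (via fail)
[63] read 'b'  n8⇒n8 (via fail)
[64] read 'a'  n8⇒n9  → match P1@[62:64],P3@[63:64]

Matches: [[6,0],[13,0],[15,3],[20,0],[22,3],[27,0],[30,3],[33,2],[40,2],[42,2],[48,0],[51,2],[55,2],[64,1],[64,3]]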